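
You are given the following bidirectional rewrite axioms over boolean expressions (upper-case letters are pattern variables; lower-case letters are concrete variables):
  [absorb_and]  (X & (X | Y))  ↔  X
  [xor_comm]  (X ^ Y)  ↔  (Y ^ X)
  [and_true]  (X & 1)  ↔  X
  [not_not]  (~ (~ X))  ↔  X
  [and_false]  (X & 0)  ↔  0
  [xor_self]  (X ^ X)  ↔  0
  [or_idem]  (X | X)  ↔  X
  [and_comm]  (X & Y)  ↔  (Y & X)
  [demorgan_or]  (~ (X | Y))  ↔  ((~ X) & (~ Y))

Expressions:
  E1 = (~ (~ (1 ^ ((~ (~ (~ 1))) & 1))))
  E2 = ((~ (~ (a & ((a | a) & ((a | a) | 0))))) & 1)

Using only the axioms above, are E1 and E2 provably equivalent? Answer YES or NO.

Every axiom is a valid identity, so a rewrite proof would force E1 and E2 to agree under every assignment.
At a=0: E1 = 1 but E2 = 0; they differ, so no derivation exists.

NO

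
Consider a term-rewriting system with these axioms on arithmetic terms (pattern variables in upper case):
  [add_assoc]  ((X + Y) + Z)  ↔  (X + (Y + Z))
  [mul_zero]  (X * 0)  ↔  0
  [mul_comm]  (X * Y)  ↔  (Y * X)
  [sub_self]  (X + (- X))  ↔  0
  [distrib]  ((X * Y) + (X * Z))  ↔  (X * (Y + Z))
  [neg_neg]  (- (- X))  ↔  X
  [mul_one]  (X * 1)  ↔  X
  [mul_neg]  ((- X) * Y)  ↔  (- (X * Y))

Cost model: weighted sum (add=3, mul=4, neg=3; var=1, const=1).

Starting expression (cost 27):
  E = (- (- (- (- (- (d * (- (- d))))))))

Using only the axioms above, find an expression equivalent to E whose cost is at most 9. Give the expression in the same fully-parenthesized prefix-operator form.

step 1: neg_neg (→) rewrites (- (- d)) into d, now (- (- (- (- (- (d * d))))))
step 2: neg_neg (→) rewrites (- (- (- (- (d * d))))) into (- (- (d * d))), now (- (- (- (d * d))))
step 3: neg_neg (→) rewrites (- (- (d * d))) into (d * d), reaching cost 9 (bound 9)

(- (d * d))   [cost 9]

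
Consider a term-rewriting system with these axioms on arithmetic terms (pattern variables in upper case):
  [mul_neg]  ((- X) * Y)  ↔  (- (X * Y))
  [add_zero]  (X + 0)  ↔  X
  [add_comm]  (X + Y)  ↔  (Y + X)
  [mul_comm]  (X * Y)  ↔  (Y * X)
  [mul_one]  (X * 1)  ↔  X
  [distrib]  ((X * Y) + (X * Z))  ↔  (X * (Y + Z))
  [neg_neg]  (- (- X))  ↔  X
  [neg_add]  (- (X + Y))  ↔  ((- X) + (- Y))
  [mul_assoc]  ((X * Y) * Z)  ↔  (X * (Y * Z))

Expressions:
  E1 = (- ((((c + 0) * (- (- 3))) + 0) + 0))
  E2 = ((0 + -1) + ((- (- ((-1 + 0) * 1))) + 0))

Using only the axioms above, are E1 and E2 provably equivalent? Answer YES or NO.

NO

The axioms are sound identities: if E1 ↔* E2 then E1 and E2 evaluate identically under any assignment.
Under c=0: E1 evaluates to 0, E2 to -2. Distinct ⇒ no rewrite sequence connects them.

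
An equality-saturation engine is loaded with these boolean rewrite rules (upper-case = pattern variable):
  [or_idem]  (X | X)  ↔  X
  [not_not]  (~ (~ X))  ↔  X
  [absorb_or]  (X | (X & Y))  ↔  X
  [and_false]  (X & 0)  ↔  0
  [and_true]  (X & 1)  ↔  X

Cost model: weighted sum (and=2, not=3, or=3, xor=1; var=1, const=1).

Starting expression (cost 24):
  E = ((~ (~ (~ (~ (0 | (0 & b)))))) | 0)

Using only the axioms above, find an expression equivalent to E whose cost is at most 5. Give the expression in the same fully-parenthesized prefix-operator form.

(0 | 0)   [cost 5]

(1) (~ (~ (0 | (0 & b))))  =[not_not →]=  (0 | (0 & b))    ⊢ ((~ (~ (0 | (0 & b)))) | 0)
(2) (~ (~ (0 | (0 & b))))  =[not_not →]=  (0 | (0 & b))    ⊢ ((0 | (0 & b)) | 0)
(3) (0 | (0 & b))  =[absorb_or →]=  0    ⊢ cost 5, within 5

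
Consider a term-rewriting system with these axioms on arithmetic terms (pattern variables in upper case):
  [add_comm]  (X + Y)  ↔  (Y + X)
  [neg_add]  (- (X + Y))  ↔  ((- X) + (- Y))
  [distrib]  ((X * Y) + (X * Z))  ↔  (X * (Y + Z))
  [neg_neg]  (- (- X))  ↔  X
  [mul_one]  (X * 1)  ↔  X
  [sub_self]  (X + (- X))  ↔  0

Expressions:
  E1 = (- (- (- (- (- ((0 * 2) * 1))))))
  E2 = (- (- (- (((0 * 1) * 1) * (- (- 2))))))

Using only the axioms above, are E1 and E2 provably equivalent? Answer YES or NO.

YES

1. [neg_neg →] (- (- (- (- ((0 * 2) * 1)))))  →  (- (- ((0 * 2) * 1)));  E1 = (- (- (- ((0 * 2) * 1))))
2. [mul_one →] ((0 * 2) * 1)  →  (0 * 2);  E1 = (- (- (- (0 * 2))))
3. [neg_neg →] (- (- (- (0 * 2))))  →  (- (0 * 2))
4. [mul_one ←] 0  →  (0 * 1);  E1 = (- ((0 * 1) * 2))
5. [mul_one ←] 0  →  (0 * 1);  E1 = (- (((0 * 1) * 1) * 2))
6. [neg_neg ←] 2  →  (- (- 2));  E1 = (- (((0 * 1) * 1) * (- (- 2))))
7. [neg_neg ←] (- (((0 * 1) * 1) * (- (- 2))))  →  (- (- (- (((0 * 1) * 1) * (- (- 2))))));  this is E2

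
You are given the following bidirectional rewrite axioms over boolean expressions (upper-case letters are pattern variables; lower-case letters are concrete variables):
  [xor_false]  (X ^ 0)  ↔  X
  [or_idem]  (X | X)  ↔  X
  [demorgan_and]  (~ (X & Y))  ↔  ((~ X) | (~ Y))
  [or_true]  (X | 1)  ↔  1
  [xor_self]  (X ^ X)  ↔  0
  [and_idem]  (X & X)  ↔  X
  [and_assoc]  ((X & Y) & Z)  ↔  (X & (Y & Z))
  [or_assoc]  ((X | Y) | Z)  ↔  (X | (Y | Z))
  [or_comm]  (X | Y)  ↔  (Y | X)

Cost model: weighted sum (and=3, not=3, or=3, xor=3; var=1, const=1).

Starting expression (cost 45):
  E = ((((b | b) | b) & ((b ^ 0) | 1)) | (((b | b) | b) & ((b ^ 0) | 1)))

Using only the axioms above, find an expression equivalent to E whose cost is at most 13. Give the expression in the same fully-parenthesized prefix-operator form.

(1) ((((b | b) | b) & ((b ^ 0) | 1)) | (((b | b) | b) & ((b ^ 0) | 1)))  =[or_idem →]=  (((b | b) | b) & ((b ^ 0) | 1))
(2) (b ^ 0)  =[xor_false →]=  b    ⊢ (((b | b) | b) & (b | 1))
(3) (b | b)  =[or_idem →]=  b    ⊢ cost 13, within 13

((b | b) & (b | 1))   [cost 13]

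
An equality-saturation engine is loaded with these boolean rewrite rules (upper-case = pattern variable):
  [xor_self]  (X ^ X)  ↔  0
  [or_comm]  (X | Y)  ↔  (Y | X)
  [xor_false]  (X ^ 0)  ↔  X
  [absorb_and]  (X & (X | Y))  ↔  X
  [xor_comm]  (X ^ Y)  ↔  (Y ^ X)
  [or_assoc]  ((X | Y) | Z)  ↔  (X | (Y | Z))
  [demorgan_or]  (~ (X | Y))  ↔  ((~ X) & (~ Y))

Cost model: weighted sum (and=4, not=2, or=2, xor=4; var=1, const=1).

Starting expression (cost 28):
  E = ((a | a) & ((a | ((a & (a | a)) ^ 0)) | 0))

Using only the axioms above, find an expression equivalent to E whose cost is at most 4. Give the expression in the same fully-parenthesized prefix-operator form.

(a | a)   [cost 4]

1. [xor_false →] ((a & (a | a)) ^ 0)  →  (a & (a | a));  E = ((a | a) & ((a | (a & (a | a))) | 0))
2. [absorb_and →] (a & (a | a))  →  a;  E = ((a | a) & ((a | a) | 0))
3. [absorb_and →] ((a | a) & ((a | a) | 0))  →  (a | a);  cost 4 ≤ 4, done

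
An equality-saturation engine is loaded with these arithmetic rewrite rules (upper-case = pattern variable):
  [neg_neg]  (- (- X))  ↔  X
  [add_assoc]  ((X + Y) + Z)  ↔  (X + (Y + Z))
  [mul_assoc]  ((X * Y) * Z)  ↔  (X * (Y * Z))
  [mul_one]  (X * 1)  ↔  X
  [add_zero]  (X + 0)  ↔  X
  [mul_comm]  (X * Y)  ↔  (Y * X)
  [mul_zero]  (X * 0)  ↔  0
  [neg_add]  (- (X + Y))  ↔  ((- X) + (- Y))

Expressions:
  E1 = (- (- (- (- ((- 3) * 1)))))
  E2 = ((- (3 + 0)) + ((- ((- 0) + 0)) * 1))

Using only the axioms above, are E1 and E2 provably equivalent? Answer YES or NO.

YES

1. [neg_neg →] (- (- ((- 3) * 1)))  →  ((- 3) * 1);  E1 = (- (- ((- 3) * 1)))
2. [mul_one →] ((- 3) * 1)  →  (- 3);  E1 = (- (- (- 3)))
3. [neg_neg →] (- (- (- 3)))  →  (- 3)
4. [add_zero ←] 3  →  (3 + 0);  E1 = (- (3 + 0))
5. [add_zero ←] (- (3 + 0))  →  ((- (3 + 0)) + 0)
6. [neg_neg ←] 0  →  (- (- 0));  E1 = ((- (3 + 0)) + (- (- 0)))
7. [add_zero ←] (- 0)  →  ((- 0) + 0);  E1 = ((- (3 + 0)) + (- ((- 0) + 0)))
8. [mul_one ←] (- ((- 0) + 0))  →  ((- ((- 0) + 0)) * 1);  this is E2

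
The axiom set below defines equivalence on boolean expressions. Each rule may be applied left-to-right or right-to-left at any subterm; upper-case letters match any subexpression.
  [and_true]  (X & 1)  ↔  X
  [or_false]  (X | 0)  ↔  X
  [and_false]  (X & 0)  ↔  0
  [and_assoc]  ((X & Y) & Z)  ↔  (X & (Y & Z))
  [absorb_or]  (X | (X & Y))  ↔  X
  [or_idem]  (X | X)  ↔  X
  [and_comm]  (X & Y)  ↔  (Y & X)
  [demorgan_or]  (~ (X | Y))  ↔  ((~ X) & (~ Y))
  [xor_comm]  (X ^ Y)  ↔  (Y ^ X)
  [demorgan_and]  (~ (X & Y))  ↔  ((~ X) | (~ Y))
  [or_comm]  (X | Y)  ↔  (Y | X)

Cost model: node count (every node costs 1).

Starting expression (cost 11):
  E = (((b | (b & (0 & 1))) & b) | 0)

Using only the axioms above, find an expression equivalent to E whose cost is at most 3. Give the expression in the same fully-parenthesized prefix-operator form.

1. [and_true →] (0 & 1)  →  0;  E = (((b | (b & 0)) & b) | 0)
2. [absorb_or →] (b | (b & 0))  →  b;  E = ((b & b) | 0)
3. [or_false →] ((b & b) | 0)  →  (b & b);  cost 3 ≤ 3, done

(b & b)   [cost 3]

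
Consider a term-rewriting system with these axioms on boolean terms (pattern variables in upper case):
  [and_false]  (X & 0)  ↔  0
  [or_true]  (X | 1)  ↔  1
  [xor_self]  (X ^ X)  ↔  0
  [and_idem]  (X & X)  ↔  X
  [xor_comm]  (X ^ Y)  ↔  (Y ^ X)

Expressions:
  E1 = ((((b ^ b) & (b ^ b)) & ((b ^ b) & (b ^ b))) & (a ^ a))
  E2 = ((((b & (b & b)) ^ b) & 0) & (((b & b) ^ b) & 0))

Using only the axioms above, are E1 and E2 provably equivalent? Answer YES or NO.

(1) (((b ^ b) & (b ^ b)) & ((b ^ b) & (b ^ b)))  =[and_idem →]=  ((b ^ b) & (b ^ b))    ⊢ (((b ^ b) & (b ^ b)) & (a ^ a))
(2) ((b ^ b) & (b ^ b))  =[and_idem →]=  (b ^ b)    ⊢ ((b ^ b) & (a ^ a))
(3) (a ^ a)  =[xor_self →]=  0    ⊢ ((b ^ b) & 0)
(4) b  =[and_idem ←]=  (b & b)    ⊢ (((b & b) ^ b) & 0)
(5) (((b & b) ^ b) & 0)  =[and_idem ←]=  ((((b & b) ^ b) & 0) & (((b & b) ^ b) & 0))
(6) b  =[and_idem ←]=  (b & b)    ⊢ E2

YES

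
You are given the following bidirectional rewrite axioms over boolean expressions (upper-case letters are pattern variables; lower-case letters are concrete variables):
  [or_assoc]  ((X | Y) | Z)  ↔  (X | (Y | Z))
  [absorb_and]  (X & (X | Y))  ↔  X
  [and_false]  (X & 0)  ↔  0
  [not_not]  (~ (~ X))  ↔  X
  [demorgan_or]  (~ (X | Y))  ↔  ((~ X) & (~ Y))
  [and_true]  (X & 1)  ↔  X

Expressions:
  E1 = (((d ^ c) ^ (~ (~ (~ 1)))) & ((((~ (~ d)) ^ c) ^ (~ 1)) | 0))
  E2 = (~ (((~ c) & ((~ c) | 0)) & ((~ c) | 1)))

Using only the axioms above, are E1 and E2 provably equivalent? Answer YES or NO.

Every axiom is a valid identity, so a rewrite proof would force E1 and E2 to agree under every assignment.
At c=0, d=1: E1 = 1 but E2 = 0; they differ, so no derivation exists.

NO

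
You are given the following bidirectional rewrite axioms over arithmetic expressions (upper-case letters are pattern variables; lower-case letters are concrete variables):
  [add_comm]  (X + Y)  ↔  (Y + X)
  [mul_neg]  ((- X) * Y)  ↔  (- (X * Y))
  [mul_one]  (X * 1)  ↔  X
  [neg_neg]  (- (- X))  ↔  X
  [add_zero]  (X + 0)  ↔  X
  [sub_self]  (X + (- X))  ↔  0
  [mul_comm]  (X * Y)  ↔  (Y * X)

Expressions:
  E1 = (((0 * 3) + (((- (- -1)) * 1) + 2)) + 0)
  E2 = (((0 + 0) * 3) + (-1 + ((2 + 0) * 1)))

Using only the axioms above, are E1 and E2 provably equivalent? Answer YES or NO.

1. [mul_one →] ((- (- -1)) * 1)  →  (- (- -1));  E1 = (((0 * 3) + ((- (- -1)) + 2)) + 0)
2. [add_zero →] (((0 * 3) + ((- (- -1)) + 2)) + 0)  →  ((0 * 3) + ((- (- -1)) + 2))
3. [neg_neg →] (- (- -1))  →  -1;  E1 = ((0 * 3) + (-1 + 2))
4. [mul_one ←] 2  →  (2 * 1);  E1 = ((0 * 3) + (-1 + (2 * 1)))
5. [add_zero ←] 2  →  (2 + 0);  E1 = ((0 * 3) + (-1 + ((2 + 0) * 1)))
6. [add_zero ←] 0  →  (0 + 0);  this is E2

YES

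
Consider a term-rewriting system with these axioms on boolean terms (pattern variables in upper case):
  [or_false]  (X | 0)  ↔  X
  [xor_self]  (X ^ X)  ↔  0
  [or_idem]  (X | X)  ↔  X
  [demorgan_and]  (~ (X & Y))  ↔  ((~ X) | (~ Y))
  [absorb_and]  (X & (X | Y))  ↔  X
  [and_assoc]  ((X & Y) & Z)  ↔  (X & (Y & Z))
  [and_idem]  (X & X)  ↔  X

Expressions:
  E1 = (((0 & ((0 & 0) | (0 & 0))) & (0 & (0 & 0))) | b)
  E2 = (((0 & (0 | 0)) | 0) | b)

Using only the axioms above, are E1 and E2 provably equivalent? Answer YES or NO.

YES

1. [or_idem →] ((0 & 0) | (0 & 0))  →  (0 & 0);  E1 = (((0 & (0 & 0)) & (0 & (0 & 0))) | b)
2. [and_idem →] ((0 & (0 & 0)) & (0 & (0 & 0)))  →  (0 & (0 & 0));  E1 = ((0 & (0 & 0)) | b)
3. [and_idem →] (0 & 0)  →  0;  E1 = ((0 & 0) | b)
4. [and_idem →] (0 & 0)  →  0;  E1 = (0 | b)
5. [or_false ←] 0  →  (0 | 0);  E1 = ((0 | 0) | b)
6. [and_idem ←] 0  →  (0 & 0);  E1 = (((0 & 0) | 0) | b)
7. [or_idem ←] 0  →  (0 | 0);  this is E2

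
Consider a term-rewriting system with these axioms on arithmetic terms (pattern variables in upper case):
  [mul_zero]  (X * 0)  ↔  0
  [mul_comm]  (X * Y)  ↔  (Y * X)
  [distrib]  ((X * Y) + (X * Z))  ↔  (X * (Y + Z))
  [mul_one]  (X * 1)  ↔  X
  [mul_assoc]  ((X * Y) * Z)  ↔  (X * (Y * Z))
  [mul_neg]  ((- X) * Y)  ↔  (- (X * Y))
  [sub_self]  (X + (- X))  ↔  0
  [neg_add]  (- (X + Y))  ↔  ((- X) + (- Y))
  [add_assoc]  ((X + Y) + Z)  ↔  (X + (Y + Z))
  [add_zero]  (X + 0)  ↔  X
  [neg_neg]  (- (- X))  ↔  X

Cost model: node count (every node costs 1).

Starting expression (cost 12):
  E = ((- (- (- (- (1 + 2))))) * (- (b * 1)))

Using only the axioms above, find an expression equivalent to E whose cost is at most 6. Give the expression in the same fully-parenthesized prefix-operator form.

(1) (b * 1)  =[mul_one →]=  b    ⊢ ((- (- (- (- (1 + 2))))) * (- b))
(2) (- (- (- (1 + 2))))  =[neg_neg →]=  (- (1 + 2))    ⊢ ((- (- (1 + 2))) * (- b))
(3) (- (- (1 + 2)))  =[neg_neg →]=  (1 + 2)    ⊢ cost 6, within 6

((1 + 2) * (- b))   [cost 6]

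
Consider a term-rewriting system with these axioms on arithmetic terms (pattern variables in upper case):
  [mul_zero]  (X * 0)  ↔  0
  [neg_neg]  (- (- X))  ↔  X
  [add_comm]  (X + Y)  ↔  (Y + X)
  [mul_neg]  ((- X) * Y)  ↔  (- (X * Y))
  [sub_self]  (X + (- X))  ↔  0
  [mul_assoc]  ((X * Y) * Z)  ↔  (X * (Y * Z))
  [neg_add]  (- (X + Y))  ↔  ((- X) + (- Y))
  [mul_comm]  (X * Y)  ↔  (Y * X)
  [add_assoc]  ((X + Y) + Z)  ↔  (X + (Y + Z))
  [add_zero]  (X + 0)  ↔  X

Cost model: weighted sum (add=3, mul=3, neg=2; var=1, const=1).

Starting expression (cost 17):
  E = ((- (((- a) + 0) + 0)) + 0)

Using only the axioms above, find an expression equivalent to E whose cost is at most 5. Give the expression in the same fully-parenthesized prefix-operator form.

1. [add_zero →] (((- a) + 0) + 0)  →  ((- a) + 0);  E = ((- ((- a) + 0)) + 0)
2. [add_zero →] ((- ((- a) + 0)) + 0)  →  (- ((- a) + 0))
3. [add_zero →] ((- a) + 0)  →  (- a);  cost 5 ≤ 5, done

(- (- a))   [cost 5]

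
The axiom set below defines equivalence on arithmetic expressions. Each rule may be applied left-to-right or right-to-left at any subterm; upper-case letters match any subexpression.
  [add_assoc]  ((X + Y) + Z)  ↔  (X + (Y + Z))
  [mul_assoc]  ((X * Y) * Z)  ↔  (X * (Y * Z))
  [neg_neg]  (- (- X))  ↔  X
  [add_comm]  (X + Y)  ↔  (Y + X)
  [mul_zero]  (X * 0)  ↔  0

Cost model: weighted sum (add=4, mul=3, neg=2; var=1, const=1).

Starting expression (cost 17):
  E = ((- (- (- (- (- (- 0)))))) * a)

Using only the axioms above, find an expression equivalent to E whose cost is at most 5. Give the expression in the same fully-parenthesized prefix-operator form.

1. [neg_neg →] (- (- (- 0)))  →  (- 0);  E = ((- (- (- (- 0)))) * a)
2. [neg_neg →] (- (- (- 0)))  →  (- 0);  E = ((- (- 0)) * a)
3. [neg_neg →] (- (- 0))  →  0;  cost 5 ≤ 5, done

(0 * a)   [cost 5]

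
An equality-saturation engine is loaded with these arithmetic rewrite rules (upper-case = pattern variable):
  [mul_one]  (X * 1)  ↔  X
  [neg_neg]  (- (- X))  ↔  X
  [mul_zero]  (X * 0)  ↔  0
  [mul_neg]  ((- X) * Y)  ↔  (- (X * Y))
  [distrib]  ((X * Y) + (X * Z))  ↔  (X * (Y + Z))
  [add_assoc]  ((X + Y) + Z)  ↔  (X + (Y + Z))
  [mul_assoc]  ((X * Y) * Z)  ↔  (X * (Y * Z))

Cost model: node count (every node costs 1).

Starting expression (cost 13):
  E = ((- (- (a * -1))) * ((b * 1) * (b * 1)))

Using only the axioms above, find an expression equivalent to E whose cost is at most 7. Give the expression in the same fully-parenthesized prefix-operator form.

((a * -1) * (b * b))   [cost 7]

step 1: mul_one (→) rewrites (b * 1) into b, now ((- (- (a * -1))) * ((b * 1) * b))
step 2: mul_one (→) rewrites (b * 1) into b, now ((- (- (a * -1))) * (b * b))
step 3: neg_neg (→) rewrites (- (- (a * -1))) into (a * -1), reaching cost 7 (bound 7)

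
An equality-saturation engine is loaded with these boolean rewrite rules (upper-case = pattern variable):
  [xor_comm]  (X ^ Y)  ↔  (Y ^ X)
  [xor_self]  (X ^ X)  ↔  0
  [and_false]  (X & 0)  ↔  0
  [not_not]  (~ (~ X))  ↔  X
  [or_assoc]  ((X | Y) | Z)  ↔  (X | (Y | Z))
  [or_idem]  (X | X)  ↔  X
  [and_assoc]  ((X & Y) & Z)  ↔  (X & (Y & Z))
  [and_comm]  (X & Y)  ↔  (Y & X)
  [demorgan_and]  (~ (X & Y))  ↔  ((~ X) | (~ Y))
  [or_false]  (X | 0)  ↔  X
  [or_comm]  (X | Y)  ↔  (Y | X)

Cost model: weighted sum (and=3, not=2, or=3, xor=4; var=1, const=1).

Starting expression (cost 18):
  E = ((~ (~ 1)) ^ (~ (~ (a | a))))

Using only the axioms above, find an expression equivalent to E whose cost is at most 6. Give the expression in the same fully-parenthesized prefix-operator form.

(1) (~ (~ 1))  =[not_not →]=  1    ⊢ (1 ^ (~ (~ (a | a))))
(2) (a | a)  =[or_idem →]=  a    ⊢ (1 ^ (~ (~ a)))
(3) (~ (~ a))  =[not_not →]=  a    ⊢ cost 6, within 6

(1 ^ a)   [cost 6]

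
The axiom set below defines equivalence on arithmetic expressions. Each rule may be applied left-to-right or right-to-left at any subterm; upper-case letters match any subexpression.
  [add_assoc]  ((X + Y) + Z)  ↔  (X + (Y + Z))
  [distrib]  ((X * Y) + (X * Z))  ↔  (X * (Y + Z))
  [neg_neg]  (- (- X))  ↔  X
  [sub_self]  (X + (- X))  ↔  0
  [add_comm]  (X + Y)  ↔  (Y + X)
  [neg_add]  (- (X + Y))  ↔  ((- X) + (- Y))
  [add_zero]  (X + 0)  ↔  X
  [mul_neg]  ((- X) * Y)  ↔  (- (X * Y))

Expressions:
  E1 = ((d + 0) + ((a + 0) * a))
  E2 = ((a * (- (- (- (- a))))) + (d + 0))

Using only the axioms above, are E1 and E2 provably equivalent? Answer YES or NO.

YES

step 1: add_zero (→) rewrites (a + 0) into a, now ((d + 0) + (a * a))
step 2: add_zero (→) rewrites (d + 0) into d, now (d + (a * a))
step 3: add_comm (→) rewrites (d + (a * a)) into ((a * a) + d)
step 4: neg_neg (←) rewrites a into (- (- a)), now ((a * (- (- a))) + d)
step 5: neg_neg (←) rewrites (- (- a)) into (- (- (- (- a)))), now ((a * (- (- (- (- a))))) + d)
step 6: add_zero (←) rewrites d into (d + 0), which is E2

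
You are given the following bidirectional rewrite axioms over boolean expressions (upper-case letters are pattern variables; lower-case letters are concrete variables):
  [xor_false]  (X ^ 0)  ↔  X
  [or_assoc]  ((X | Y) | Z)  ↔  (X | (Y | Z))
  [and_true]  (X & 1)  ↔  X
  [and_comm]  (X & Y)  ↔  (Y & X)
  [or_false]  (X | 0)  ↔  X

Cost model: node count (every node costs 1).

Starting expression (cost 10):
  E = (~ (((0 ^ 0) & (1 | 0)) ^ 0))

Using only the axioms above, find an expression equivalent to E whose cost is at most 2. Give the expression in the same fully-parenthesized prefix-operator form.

(~ 0)   [cost 2]

step 1: xor_false (→) rewrites (((0 ^ 0) & (1 | 0)) ^ 0) into ((0 ^ 0) & (1 | 0)), now (~ ((0 ^ 0) & (1 | 0)))
step 2: or_false (→) rewrites (1 | 0) into 1, now (~ ((0 ^ 0) & 1))
step 3: and_true (→) rewrites ((0 ^ 0) & 1) into (0 ^ 0), now (~ (0 ^ 0))
step 4: xor_false (→) rewrites (0 ^ 0) into 0, reaching cost 2 (bound 2)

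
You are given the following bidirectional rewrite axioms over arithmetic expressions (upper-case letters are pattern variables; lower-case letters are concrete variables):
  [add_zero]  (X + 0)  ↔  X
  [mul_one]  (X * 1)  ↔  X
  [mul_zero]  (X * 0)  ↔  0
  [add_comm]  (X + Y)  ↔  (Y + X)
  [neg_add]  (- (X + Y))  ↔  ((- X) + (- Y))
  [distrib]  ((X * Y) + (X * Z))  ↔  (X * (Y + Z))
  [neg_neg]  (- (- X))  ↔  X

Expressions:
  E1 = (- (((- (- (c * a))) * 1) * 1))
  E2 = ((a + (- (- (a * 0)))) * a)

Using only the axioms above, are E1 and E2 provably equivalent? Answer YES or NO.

Every axiom is a valid identity, so a rewrite proof would force E1 and E2 to agree under every assignment.
At a=1, c=0: E1 = 0 but E2 = 1; they differ, so no derivation exists.

NO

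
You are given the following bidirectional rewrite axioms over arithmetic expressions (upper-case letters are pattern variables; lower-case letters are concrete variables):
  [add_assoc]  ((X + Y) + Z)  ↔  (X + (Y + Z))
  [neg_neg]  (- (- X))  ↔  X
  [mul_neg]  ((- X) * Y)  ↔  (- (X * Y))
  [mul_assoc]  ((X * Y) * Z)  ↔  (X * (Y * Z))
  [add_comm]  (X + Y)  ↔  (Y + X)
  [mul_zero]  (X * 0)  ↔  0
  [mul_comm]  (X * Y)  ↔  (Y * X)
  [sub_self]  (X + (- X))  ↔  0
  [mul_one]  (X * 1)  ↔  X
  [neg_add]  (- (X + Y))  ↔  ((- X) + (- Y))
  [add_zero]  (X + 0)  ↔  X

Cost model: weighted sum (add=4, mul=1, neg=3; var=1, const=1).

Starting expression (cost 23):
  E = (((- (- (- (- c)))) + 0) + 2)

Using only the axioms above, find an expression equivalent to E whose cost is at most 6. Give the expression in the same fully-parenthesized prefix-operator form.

(1) ((- (- (- (- c)))) + 0)  =[add_zero →]=  (- (- (- (- c))))    ⊢ ((- (- (- (- c)))) + 2)
(2) (- (- (- (- c))))  =[neg_neg →]=  (- (- c))    ⊢ ((- (- c)) + 2)
(3) (- (- c))  =[neg_neg →]=  c    ⊢ cost 6, within 6

(c + 2)   [cost 6]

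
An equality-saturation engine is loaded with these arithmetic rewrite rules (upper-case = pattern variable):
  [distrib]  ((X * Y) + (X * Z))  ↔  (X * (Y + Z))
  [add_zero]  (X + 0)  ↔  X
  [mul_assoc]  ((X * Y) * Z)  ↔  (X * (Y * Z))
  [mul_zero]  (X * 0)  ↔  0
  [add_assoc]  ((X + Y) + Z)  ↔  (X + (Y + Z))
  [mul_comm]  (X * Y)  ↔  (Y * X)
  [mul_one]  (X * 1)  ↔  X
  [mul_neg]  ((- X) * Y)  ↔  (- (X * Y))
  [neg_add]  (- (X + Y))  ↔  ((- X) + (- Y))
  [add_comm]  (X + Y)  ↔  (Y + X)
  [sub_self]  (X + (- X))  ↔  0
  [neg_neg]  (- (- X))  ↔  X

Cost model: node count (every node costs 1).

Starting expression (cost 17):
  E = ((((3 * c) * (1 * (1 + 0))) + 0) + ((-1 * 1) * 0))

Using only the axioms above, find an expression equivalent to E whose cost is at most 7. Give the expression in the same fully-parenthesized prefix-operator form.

(1) (1 + 0)  =[add_zero →]=  1    ⊢ ((((3 * c) * (1 * 1)) + 0) + ((-1 * 1) * 0))
(2) (3 * c)  =[mul_comm →]=  (c * 3)    ⊢ ((((c * 3) * (1 * 1)) + 0) + ((-1 * 1) * 0))
(3) (1 * 1)  =[mul_one →]=  1    ⊢ ((((c * 3) * 1) + 0) + ((-1 * 1) * 0))
(4) (((c * 3) * 1) + 0)  =[add_zero →]=  ((c * 3) * 1)    ⊢ (((c * 3) * 1) + ((-1 * 1) * 0))
(5) ((c * 3) * 1)  =[mul_one →]=  (c * 3)    ⊢ ((c * 3) + ((-1 * 1) * 0))
(6) (-1 * 1)  =[mul_one →]=  -1    ⊢ cost 7, within 7

((c * 3) + (-1 * 0))   [cost 7]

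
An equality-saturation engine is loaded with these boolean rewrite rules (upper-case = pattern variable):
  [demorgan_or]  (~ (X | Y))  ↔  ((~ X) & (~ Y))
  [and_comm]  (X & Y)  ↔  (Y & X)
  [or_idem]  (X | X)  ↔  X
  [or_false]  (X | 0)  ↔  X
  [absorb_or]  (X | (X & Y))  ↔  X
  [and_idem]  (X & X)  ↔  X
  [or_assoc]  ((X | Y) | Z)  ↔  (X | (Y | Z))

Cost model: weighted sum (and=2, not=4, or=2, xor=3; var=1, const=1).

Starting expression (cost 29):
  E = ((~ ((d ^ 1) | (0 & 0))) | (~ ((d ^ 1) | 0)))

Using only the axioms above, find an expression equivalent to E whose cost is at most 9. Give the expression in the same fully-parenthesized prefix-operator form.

step 1: and_idem (→) rewrites (0 & 0) into 0, now ((~ ((d ^ 1) | 0)) | (~ ((d ^ 1) | 0)))
step 2: or_idem (→) rewrites ((~ ((d ^ 1) | 0)) | (~ ((d ^ 1) | 0))) into (~ ((d ^ 1) | 0))
step 3: or_false (→) rewrites ((d ^ 1) | 0) into (d ^ 1), reaching cost 9 (bound 9)

(~ (d ^ 1))   [cost 9]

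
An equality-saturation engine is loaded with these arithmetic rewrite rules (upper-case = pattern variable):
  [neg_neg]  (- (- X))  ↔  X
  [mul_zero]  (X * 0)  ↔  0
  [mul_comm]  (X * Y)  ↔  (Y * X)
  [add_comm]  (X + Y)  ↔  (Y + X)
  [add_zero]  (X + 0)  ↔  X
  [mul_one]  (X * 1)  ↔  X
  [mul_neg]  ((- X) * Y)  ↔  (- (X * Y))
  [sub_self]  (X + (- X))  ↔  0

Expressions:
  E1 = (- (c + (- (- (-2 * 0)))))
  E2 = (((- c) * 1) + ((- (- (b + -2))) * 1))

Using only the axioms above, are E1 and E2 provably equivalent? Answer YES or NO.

All listed rules preserve value, hence provable equivalence implies equal values everywhere; look for a separating assignment.
b=0, c=0 gives E1 ↦ 0, E2 ↦ -2; values differ ⇒ not provably equivalent.

NO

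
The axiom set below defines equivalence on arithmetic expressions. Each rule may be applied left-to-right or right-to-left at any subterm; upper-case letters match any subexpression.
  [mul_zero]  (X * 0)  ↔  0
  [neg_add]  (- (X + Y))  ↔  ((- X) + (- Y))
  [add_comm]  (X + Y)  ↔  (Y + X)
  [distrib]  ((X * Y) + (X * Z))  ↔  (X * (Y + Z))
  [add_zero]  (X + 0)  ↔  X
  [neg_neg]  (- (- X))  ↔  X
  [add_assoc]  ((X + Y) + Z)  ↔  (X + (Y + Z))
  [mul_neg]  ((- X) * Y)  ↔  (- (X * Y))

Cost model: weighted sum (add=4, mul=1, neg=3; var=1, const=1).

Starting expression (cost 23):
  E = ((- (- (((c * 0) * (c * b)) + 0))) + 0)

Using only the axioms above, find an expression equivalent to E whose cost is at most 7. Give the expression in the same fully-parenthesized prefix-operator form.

(1) (- (- (((c * 0) * (c * b)) + 0)))  =[neg_neg →]=  (((c * 0) * (c * b)) + 0)    ⊢ ((((c * 0) * (c * b)) + 0) + 0)
(2) (((c * 0) * (c * b)) + 0)  =[add_zero →]=  ((c * 0) * (c * b))    ⊢ (((c * 0) * (c * b)) + 0)
(3) (((c * 0) * (c * b)) + 0)  =[add_zero →]=  ((c * 0) * (c * b))    ⊢ cost 7, within 7

((c * 0) * (c * b))   [cost 7]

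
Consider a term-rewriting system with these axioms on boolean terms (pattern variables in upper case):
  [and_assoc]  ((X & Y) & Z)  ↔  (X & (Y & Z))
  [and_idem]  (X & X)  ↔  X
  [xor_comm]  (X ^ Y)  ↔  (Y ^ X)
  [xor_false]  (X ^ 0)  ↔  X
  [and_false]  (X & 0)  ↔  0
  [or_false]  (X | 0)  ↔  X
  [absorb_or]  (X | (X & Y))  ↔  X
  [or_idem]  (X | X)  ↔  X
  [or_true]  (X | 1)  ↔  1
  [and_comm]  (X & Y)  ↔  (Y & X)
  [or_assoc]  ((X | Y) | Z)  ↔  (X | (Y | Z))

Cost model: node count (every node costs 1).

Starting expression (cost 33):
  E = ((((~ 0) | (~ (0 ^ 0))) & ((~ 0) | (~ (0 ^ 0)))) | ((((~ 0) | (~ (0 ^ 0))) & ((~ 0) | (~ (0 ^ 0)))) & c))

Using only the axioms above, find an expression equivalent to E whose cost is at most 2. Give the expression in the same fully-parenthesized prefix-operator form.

(~ 0)   [cost 2]

(1) ((((~ 0) | (~ (0 ^ 0))) & ((~ 0) | (~ (0 ^ 0)))) | ((((~ 0) | (~ (0 ^ 0))) & ((~ 0) | (~ (0 ^ 0)))) & c))  =[absorb_or →]=  (((~ 0) | (~ (0 ^ 0))) & ((~ 0) | (~ (0 ^ 0))))
(2) (((~ 0) | (~ (0 ^ 0))) & ((~ 0) | (~ (0 ^ 0))))  =[and_idem →]=  ((~ 0) | (~ (0 ^ 0)))
(3) (0 ^ 0)  =[xor_false →]=  0    ⊢ ((~ 0) | (~ 0))
(4) ((~ 0) | (~ 0))  =[or_idem →]=  (~ 0)    ⊢ cost 2, within 2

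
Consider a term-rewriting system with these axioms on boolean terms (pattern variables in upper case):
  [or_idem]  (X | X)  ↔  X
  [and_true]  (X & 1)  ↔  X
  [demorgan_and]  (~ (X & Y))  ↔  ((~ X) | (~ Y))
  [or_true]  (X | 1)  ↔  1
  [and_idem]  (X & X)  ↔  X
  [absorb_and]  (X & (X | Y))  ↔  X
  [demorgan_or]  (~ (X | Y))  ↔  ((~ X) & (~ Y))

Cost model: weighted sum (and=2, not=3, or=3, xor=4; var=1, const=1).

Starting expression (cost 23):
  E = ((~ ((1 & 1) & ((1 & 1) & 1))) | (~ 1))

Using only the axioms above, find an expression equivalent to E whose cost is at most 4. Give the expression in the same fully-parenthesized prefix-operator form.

(1) ((1 & 1) & 1)  =[and_true →]=  (1 & 1)    ⊢ ((~ ((1 & 1) & (1 & 1))) | (~ 1))
(2) ((1 & 1) & (1 & 1))  =[and_idem →]=  (1 & 1)    ⊢ ((~ (1 & 1)) | (~ 1))
(3) (1 & 1)  =[and_true →]=  1    ⊢ ((~ 1) | (~ 1))
(4) ((~ 1) | (~ 1))  =[or_idem →]=  (~ 1)    ⊢ cost 4, within 4

(~ 1)   [cost 4]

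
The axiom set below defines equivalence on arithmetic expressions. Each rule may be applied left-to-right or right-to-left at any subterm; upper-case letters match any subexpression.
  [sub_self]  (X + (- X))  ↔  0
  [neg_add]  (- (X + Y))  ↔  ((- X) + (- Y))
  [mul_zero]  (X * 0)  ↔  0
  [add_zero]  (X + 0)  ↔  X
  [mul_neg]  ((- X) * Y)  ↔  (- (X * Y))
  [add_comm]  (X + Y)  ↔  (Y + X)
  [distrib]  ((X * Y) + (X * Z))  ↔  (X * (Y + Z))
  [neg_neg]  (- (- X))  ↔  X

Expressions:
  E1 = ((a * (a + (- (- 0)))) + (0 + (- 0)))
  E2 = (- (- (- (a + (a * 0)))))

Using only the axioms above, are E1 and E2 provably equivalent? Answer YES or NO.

Every axiom is a valid identity, so a rewrite proof would force E1 and E2 to agree under every assignment.
At a=1: E1 = 1 but E2 = -1; they differ, so no derivation exists.

NO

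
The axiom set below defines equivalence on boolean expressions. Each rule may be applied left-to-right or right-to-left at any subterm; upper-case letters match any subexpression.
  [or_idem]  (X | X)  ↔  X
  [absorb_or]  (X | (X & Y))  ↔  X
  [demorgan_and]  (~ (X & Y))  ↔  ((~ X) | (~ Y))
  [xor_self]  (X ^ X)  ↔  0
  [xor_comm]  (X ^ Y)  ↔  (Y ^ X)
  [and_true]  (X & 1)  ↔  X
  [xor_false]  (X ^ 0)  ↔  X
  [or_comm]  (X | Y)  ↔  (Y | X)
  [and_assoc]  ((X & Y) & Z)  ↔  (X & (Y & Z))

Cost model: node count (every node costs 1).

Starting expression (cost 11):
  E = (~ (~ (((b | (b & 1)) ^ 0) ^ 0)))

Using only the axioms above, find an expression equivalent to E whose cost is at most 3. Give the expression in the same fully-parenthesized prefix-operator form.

(~ (~ b))   [cost 3]

1. [xor_false →] (((b | (b & 1)) ^ 0) ^ 0)  →  ((b | (b & 1)) ^ 0);  E = (~ (~ ((b | (b & 1)) ^ 0)))
2. [and_true →] (b & 1)  →  b;  E = (~ (~ ((b | b) ^ 0)))
3. [xor_false →] ((b | b) ^ 0)  →  (b | b);  E = (~ (~ (b | b)))
4. [or_idem →] (b | b)  →  b;  cost 3 ≤ 3, done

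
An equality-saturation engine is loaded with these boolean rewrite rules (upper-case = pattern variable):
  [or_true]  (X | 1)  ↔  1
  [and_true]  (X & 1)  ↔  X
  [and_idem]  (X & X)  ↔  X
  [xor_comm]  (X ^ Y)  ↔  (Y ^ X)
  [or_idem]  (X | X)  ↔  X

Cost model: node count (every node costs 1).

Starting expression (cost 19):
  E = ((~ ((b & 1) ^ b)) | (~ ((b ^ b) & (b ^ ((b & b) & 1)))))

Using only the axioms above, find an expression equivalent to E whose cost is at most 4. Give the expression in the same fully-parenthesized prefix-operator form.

(~ (b ^ b))   [cost 4]

step 1: and_idem (→) rewrites (b & b) into b, now ((~ ((b & 1) ^ b)) | (~ ((b ^ b) & (b ^ (b & 1)))))
step 2: and_true (→) rewrites (b & 1) into b, now ((~ (b ^ b)) | (~ ((b ^ b) & (b ^ (b & 1)))))
step 3: and_true (→) rewrites (b & 1) into b, now ((~ (b ^ b)) | (~ ((b ^ b) & (b ^ b))))
step 4: and_idem (→) rewrites ((b ^ b) & (b ^ b)) into (b ^ b), now ((~ (b ^ b)) | (~ (b ^ b)))
step 5: or_idem (→) rewrites ((~ (b ^ b)) | (~ (b ^ b))) into (~ (b ^ b)), reaching cost 4 (bound 4)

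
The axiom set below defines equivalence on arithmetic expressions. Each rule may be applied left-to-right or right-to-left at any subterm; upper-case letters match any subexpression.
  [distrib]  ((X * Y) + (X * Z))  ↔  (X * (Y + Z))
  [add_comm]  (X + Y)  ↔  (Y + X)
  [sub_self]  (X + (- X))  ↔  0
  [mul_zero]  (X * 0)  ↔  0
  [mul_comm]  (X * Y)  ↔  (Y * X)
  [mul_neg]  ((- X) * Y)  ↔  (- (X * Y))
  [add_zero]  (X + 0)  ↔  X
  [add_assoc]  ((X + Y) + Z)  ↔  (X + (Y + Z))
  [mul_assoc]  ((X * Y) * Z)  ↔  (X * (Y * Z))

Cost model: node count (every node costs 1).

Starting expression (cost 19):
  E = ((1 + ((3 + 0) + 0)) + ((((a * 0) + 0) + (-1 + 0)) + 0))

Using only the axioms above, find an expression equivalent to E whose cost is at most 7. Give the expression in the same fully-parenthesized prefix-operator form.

((1 + 3) + (0 + -1))   [cost 7]

(1) (a * 0)  =[mul_zero →]=  0    ⊢ ((1 + ((3 + 0) + 0)) + (((0 + 0) + (-1 + 0)) + 0))
(2) (3 + 0)  =[add_zero →]=  3    ⊢ ((1 + (3 + 0)) + (((0 + 0) + (-1 + 0)) + 0))
(3) (0 + 0)  =[add_zero →]=  0    ⊢ ((1 + (3 + 0)) + ((0 + (-1 + 0)) + 0))
(4) ((0 + (-1 + 0)) + 0)  =[add_zero →]=  (0 + (-1 + 0))    ⊢ ((1 + (3 + 0)) + (0 + (-1 + 0)))
(5) (-1 + 0)  =[add_zero →]=  -1    ⊢ ((1 + (3 + 0)) + (0 + -1))
(6) (3 + 0)  =[add_zero →]=  3    ⊢ cost 7, within 7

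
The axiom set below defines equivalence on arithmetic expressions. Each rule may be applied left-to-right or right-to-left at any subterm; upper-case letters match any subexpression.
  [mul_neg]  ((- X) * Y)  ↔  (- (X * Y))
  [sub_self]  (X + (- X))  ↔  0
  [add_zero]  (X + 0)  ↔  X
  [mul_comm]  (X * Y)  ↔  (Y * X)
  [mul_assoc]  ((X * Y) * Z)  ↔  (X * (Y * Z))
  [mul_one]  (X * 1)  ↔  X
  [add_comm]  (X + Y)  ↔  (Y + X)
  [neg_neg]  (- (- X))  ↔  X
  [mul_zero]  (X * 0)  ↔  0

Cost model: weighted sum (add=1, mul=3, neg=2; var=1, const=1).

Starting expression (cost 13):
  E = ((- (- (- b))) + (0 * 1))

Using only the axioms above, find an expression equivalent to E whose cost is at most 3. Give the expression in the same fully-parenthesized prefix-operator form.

(1) (- (- b))  =[neg_neg →]=  b    ⊢ ((- b) + (0 * 1))
(2) (0 * 1)  =[mul_one →]=  0    ⊢ ((- b) + 0)
(3) ((- b) + 0)  =[add_zero →]=  (- b)    ⊢ cost 3, within 3

(- b)   [cost 3]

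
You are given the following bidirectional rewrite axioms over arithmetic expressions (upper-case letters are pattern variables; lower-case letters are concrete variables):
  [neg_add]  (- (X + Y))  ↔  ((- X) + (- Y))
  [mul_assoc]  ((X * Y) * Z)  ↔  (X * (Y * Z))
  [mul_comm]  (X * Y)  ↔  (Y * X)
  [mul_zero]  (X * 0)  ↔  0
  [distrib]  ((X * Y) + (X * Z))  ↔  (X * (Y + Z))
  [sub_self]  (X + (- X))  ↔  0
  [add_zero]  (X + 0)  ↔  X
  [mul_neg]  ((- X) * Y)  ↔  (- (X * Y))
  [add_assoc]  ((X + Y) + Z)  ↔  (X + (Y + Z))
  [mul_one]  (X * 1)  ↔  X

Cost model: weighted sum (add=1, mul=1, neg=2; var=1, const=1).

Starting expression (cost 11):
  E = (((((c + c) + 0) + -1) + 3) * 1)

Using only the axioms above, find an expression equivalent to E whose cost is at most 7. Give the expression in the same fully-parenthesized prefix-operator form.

((c + c) + (-1 + 3))   [cost 7]

(1) ((((c + c) + 0) + -1) + 3)  =[add_assoc →]=  (((c + c) + 0) + (-1 + 3))    ⊢ ((((c + c) + 0) + (-1 + 3)) * 1)
(2) ((((c + c) + 0) + (-1 + 3)) * 1)  =[mul_one →]=  (((c + c) + 0) + (-1 + 3))
(3) ((c + c) + 0)  =[add_zero →]=  (c + c)    ⊢ cost 7, within 7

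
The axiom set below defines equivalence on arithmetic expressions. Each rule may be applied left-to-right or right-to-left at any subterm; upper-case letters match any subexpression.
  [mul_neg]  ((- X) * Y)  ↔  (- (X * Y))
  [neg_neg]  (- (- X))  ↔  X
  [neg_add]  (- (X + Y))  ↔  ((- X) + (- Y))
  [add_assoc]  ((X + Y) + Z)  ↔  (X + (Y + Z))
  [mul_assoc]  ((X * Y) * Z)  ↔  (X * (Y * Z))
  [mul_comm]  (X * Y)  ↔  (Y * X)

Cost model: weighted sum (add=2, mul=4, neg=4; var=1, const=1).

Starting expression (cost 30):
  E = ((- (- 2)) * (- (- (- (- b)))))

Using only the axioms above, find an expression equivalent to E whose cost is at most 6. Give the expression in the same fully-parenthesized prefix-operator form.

1. [neg_neg →] (- (- (- (- b))))  →  (- (- b));  E = ((- (- 2)) * (- (- b)))
2. [neg_neg →] (- (- 2))  →  2;  E = (2 * (- (- b)))
3. [neg_neg →] (- (- b))  →  b;  cost 6 ≤ 6, done

(2 * b)   [cost 6]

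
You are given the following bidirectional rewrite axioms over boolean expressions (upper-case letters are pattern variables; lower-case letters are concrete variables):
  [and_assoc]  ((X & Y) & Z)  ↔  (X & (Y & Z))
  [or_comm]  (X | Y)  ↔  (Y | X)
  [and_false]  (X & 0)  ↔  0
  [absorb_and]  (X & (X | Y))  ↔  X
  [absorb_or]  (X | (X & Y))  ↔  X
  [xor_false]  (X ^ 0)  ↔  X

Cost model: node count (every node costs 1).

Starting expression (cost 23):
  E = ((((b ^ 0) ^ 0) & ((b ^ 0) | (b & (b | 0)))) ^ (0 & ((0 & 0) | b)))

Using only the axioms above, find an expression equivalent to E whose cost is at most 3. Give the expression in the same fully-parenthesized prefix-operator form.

(b ^ 0)   [cost 3]

1. [absorb_and →] (b & (b | 0))  →  b;  E = ((((b ^ 0) ^ 0) & ((b ^ 0) | b)) ^ (0 & ((0 & 0) | b)))
2. [and_false →] (0 & 0)  →  0;  E = ((((b ^ 0) ^ 0) & ((b ^ 0) | b)) ^ (0 & (0 | b)))
3. [xor_false →] (b ^ 0)  →  b;  E = (((b ^ 0) & ((b ^ 0) | b)) ^ (0 & (0 | b)))
4. [absorb_and →] ((b ^ 0) & ((b ^ 0) | b))  →  (b ^ 0);  E = ((b ^ 0) ^ (0 & (0 | b)))
5. [absorb_and →] (0 & (0 | b))  →  0;  E = ((b ^ 0) ^ 0)
6. [xor_false →] ((b ^ 0) ^ 0)  →  (b ^ 0);  cost 3 ≤ 3, done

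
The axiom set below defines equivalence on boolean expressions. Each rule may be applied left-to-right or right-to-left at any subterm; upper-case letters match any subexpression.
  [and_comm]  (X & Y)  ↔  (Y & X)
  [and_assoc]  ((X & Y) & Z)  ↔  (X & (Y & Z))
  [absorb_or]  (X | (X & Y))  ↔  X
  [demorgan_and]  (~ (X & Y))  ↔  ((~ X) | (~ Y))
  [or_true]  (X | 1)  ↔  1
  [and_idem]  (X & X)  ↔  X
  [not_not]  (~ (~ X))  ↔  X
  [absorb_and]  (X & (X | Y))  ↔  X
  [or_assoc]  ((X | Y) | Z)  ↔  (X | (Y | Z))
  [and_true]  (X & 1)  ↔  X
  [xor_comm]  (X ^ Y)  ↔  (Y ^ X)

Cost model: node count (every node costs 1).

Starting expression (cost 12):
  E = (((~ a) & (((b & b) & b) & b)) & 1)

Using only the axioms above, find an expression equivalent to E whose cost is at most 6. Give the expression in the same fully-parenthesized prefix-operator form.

((~ a) & (b & b))   [cost 6]

step 1: and_assoc (→) rewrites (((b & b) & b) & b) into ((b & b) & (b & b)), now (((~ a) & ((b & b) & (b & b))) & 1)
step 2: and_true (→) rewrites (((~ a) & ((b & b) & (b & b))) & 1) into ((~ a) & ((b & b) & (b & b)))
step 3: and_idem (→) rewrites ((b & b) & (b & b)) into (b & b), reaching cost 6 (bound 6)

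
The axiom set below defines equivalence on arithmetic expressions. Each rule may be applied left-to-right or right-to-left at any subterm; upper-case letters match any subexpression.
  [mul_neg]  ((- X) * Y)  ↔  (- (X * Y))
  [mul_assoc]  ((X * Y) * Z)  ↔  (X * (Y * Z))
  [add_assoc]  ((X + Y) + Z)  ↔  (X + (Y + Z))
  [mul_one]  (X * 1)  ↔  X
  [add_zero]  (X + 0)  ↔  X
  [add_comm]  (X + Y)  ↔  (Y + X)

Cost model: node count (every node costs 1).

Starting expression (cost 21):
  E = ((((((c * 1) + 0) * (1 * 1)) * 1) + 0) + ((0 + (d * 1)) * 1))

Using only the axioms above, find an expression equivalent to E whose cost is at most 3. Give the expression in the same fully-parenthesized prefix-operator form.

(c + d)   [cost 3]

step 1: mul_one (→) rewrites (c * 1) into c, now (((((c + 0) * (1 * 1)) * 1) + 0) + ((0 + (d * 1)) * 1))
step 2: mul_one (→) rewrites (1 * 1) into 1, now (((((c + 0) * 1) * 1) + 0) + ((0 + (d * 1)) * 1))
step 3: mul_one (→) rewrites ((0 + (d * 1)) * 1) into (0 + (d * 1)), now (((((c + 0) * 1) * 1) + 0) + (0 + (d * 1)))
step 4: add_comm (→) rewrites (0 + (d * 1)) into ((d * 1) + 0), now (((((c + 0) * 1) * 1) + 0) + ((d * 1) + 0))
step 5: mul_one (→) rewrites (((c + 0) * 1) * 1) into ((c + 0) * 1), now ((((c + 0) * 1) + 0) + ((d * 1) + 0))
step 6: mul_one (→) rewrites ((c + 0) * 1) into (c + 0), now (((c + 0) + 0) + ((d * 1) + 0))
step 7: add_zero (→) rewrites (c + 0) into c, now ((c + 0) + ((d * 1) + 0))
step 8: mul_one (→) rewrites (d * 1) into d, now ((c + 0) + (d + 0))
step 9: add_zero (→) rewrites (c + 0) into c, now (c + (d + 0))
step 10: add_zero (→) rewrites (d + 0) into d, reaching cost 3 (bound 3)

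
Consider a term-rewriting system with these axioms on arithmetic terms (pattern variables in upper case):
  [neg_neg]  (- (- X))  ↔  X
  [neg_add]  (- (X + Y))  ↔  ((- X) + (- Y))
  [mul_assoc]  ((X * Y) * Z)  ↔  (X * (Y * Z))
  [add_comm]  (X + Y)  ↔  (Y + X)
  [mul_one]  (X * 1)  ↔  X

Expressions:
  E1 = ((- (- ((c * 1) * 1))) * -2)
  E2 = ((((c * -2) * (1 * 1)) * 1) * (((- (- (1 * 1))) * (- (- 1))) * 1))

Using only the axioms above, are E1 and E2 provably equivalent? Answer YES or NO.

YES

(1) (c * 1)  =[mul_one →]=  c    ⊢ ((- (- (c * 1))) * -2)
(2) (- (- (c * 1)))  =[neg_neg →]=  (c * 1)    ⊢ ((c * 1) * -2)
(3) (c * 1)  =[mul_one →]=  c    ⊢ (c * -2)
(4) (c * -2)  =[mul_one ←]=  ((c * -2) * 1)
(5) (c * -2)  =[mul_one ←]=  ((c * -2) * 1)    ⊢ (((c * -2) * 1) * 1)
(6) (((c * -2) * 1) * 1)  =[mul_one ←]=  ((((c * -2) * 1) * 1) * 1)
(7) 1  =[mul_one ←]=  (1 * 1)    ⊢ ((((c * -2) * 1) * 1) * (1 * 1))
(8) 1  =[mul_one ←]=  (1 * 1)    ⊢ ((((c * -2) * 1) * 1) * ((1 * 1) * 1))
(9) (1 * 1)  =[mul_one ←]=  ((1 * 1) * 1)    ⊢ ((((c * -2) * 1) * 1) * (((1 * 1) * 1) * 1))
(10) 1  =[neg_neg ←]=  (- (- 1))    ⊢ ((((c * -2) * 1) * 1) * (((1 * 1) * (- (- 1))) * 1))
(11) 1  =[mul_one ←]=  (1 * 1)    ⊢ ((((c * -2) * (1 * 1)) * 1) * (((1 * 1) * (- (- 1))) * 1))
(12) (1 * 1)  =[neg_neg ←]=  (- (- (1 * 1)))    ⊢ E2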